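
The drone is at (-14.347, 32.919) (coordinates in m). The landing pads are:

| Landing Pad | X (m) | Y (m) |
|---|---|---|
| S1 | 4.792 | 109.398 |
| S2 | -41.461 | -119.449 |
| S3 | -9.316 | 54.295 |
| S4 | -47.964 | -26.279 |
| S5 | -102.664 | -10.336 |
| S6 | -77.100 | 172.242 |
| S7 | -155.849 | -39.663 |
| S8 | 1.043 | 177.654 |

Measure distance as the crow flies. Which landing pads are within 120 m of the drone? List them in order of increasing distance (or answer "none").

Distances from (-14.347, 32.919):
S1: √((19.139)² + (76.479)²) = √(366.30132 + 5849.03744) = 78.837 m
S2: √((-27.114)² + (-152.368)²) = √(735.16900 + 23216.00742) = 154.762 m
S3: √((5.031)² + (21.376)²) = √(25.31096 + 456.93338) = 21.960 m
S4: √((-33.617)² + (-59.198)²) = √(1130.10269 + 3504.40320) = 68.077 m
S5: √((-88.317)² + (-43.255)²) = √(7799.89249 + 1870.99502) = 98.341 m
S6: √((-62.753)² + (139.323)²) = √(3937.93901 + 19410.89833) = 152.803 m
S7: √((-141.502)² + (-72.582)²) = √(20022.81600 + 5268.14672) = 159.031 m
S8: √((15.390)² + (144.735)²) = √(236.85210 + 20948.22023) = 145.551 m
Threshold 120 m: S3 (21.960 m), S4 (68.077 m), S1 (78.837 m), S5 (98.341 m) are within range.

S3, S4, S1, S5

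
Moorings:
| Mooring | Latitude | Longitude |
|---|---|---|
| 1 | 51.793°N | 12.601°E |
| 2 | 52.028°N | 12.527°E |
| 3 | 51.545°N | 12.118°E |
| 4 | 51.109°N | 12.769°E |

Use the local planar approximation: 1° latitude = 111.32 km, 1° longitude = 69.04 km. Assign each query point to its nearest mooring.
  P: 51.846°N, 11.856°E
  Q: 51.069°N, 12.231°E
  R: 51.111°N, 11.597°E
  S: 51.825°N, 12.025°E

P→3; Q→4; R→3; S→3

P at 51.846°N, 11.856°E:
  1: 51.772 km
  2: 50.562 km
  3: 38.078 km
  4: 103.461 km
  → nearest: 3 (38.078 km)
Q at 51.069°N, 12.231°E:
  1: 84.547 km
  2: 108.694 km
  3: 53.560 km
  4: 37.409 km
  → nearest: 4 (37.409 km)
R at 51.111°N, 11.597°E:
  1: 102.804 km
  2: 120.594 km
  3: 60.233 km
  4: 80.915 km
  → nearest: 3 (60.233 km)
S at 51.825°N, 12.025°E:
  1: 39.926 km
  2: 41.375 km
  3: 31.824 km
  4: 94.823 km
  → nearest: 3 (31.824 km)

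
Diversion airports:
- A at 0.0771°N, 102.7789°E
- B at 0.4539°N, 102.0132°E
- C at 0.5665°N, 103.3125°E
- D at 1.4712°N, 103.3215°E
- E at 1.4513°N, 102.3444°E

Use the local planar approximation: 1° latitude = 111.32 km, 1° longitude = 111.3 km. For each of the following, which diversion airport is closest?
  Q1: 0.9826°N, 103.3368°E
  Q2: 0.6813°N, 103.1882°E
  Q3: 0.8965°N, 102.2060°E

Q1→C; Q2→C; Q3→B

Q1 at 0.9826°N, 103.3368°E:
  A: 118.3908 km
  B: 158.6383 km
  C: 46.3991 km
  D: 54.4176 km
  E: 122.1573 km
  → nearest: C (46.3991 km)
Q2 at 0.6813°N, 103.1882°E:
  A: 81.2349 km
  B: 133.2050 km
  C: 18.8338 km
  D: 89.1745 km
  E: 127.1508 km
  → nearest: C (18.8338 km)
Q3 at 0.8965°N, 102.2060°E:
  A: 111.2929 km
  B: 53.7404 km
  C: 128.5157 km
  D: 139.6688 km
  E: 63.6523 km
  → nearest: B (53.7404 km)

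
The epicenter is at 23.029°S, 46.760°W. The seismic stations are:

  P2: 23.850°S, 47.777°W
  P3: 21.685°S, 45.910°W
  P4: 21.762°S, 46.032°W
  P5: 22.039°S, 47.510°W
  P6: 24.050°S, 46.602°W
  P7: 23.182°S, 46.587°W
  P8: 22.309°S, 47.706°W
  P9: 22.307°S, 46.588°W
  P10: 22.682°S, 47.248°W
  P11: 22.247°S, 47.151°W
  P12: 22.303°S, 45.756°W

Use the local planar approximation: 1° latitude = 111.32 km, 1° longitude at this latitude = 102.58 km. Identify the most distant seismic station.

P3

Distances from 23.029°S, 46.760°W:
P2: 138.695 km
P3: 173.168 km
P4: 159.593 km
P5: 134.404 km
P6: 114.808 km
P7: 24.597 km
P8: 125.861 km
P9: 82.287 km
P10: 63.230 km
P11: 95.848 km
P12: 130.915 km
Maximum: P3 at 173.168 km.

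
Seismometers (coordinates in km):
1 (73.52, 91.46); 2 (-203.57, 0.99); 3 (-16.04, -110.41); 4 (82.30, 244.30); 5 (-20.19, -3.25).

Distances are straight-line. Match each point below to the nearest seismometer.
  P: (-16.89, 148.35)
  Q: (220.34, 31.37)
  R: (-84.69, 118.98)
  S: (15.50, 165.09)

P at (-16.89, 148.35):
  1: √((90.41)² + (-56.89)²) = √(8173.9681 + 3236.4721) = 106.82 km
  2: √((-186.68)² + (-147.36)²) = √(34849.4224 + 21714.9696) = 237.83 km
  3: √((0.85)² + (-258.76)²) = √(0.7225 + 66956.7376) = 258.76 km
  4: √((99.19)² + (95.95)²) = √(9838.6561 + 9206.4025) = 138.00 km
  5: √((-3.30)² + (-151.60)²) = √(10.8900 + 22982.5600) = 151.64 km
  → nearest: 1 (106.82 km)
Q at (220.34, 31.37):
  1: √((-146.82)² + (60.09)²) = √(21556.1124 + 3610.8081) = 158.64 km
  2: √((-423.91)² + (-30.38)²) = √(179699.6881 + 922.9444) = 425.00 km
  3: √((-236.38)² + (-141.78)²) = √(55875.5044 + 20101.5684) = 275.64 km
  4: √((-138.04)² + (212.93)²) = √(19055.0416 + 45339.1849) = 253.76 km
  5: √((-240.53)² + (-34.62)²) = √(57854.6809 + 1198.5444) = 243.01 km
  → nearest: 1 (158.64 km)
R at (-84.69, 118.98):
  1: √((158.21)² + (-27.52)²) = √(25030.4041 + 757.3504) = 160.59 km
  2: √((-118.88)² + (-117.99)²) = √(14132.4544 + 13921.6401) = 167.49 km
  3: √((68.65)² + (-229.39)²) = √(4712.8225 + 52619.7721) = 239.44 km
  4: √((166.99)² + (125.32)²) = √(27885.6601 + 15705.1024) = 208.78 km
  5: √((64.50)² + (-122.23)²) = √(4160.2500 + 14940.1729) = 138.20 km
  → nearest: 5 (138.20 km)
S at (15.50, 165.09):
  1: √((58.02)² + (-73.63)²) = √(3366.3204 + 5421.3769) = 93.74 km
  2: √((-219.07)² + (-164.10)²) = √(47991.6649 + 26928.8100) = 273.72 km
  3: √((-31.54)² + (-275.50)²) = √(994.7716 + 75900.2500) = 277.30 km
  4: √((66.80)² + (79.21)²) = √(4462.2400 + 6274.2241) = 103.62 km
  5: √((-35.69)² + (-168.34)²) = √(1273.7761 + 28338.3556) = 172.08 km
  → nearest: 1 (93.74 km)

P→1; Q→1; R→5; S→1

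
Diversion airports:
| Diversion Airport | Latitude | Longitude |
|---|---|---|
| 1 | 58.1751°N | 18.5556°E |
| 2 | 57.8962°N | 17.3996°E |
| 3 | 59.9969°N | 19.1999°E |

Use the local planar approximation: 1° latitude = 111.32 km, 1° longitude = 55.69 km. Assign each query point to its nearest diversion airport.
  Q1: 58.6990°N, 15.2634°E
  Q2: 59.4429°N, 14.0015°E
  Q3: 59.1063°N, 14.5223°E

Q1 at 58.6990°N, 15.2634°E:
  1: 192.3949 km
  2: 148.7926 km
  3: 262.5531 km
  → nearest: 2 (148.7926 km)
Q2 at 59.4429°N, 14.0015°E:
  1: 290.2415 km
  2: 255.8463 km
  3: 295.9949 km
  → nearest: 2 (255.8463 km)
Q3 at 59.1063°N, 14.5223°E:
  1: 247.3809 km
  2: 209.3375 km
  3: 278.7238 km
  → nearest: 2 (209.3375 km)

Q1→2; Q2→2; Q3→2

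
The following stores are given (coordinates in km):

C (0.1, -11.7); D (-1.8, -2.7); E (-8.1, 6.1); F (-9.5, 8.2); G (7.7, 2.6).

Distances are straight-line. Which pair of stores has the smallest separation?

Pairwise distances:
C–D: √((-1.9)² + (9.0)²) = √(3.6100 + 81.0000) = 9.20 km
C–E: √((-8.2)² + (17.8)²) = √(67.2400 + 316.8400) = 19.60 km
C–F: √((-9.6)² + (19.9)²) = √(92.1600 + 396.0100) = 22.09 km
C–G: √((7.6)² + (14.3)²) = √(57.7600 + 204.4900) = 16.19 km
D–E: √((-6.3)² + (8.8)²) = √(39.6900 + 77.4400) = 10.82 km
D–F: √((-7.7)² + (10.9)²) = √(59.2900 + 118.8100) = 13.35 km
D–G: √((9.5)² + (5.3)²) = √(90.2500 + 28.0900) = 10.88 km
E–F: √((-1.4)² + (2.1)²) = √(1.9600 + 4.4100) = 2.52 km
E–G: √((15.8)² + (-3.5)²) = √(249.6400 + 12.2500) = 16.18 km
F–G: √((17.2)² + (-5.6)²) = √(295.8400 + 31.3600) = 18.09 km
Closest pair: E–F at 2.52 km.

E and F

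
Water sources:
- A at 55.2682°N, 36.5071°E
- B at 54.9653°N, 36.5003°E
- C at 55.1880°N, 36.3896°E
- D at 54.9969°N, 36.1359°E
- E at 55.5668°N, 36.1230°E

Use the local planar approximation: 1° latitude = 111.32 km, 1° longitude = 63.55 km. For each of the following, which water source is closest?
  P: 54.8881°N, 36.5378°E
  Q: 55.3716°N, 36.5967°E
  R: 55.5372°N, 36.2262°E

P→B; Q→A; R→E

P at 54.8881°N, 36.5378°E:
  A: 42.3577 km
  B: 8.9182 km
  C: 34.6879 km
  D: 28.2670 km
  E: 80.0195 km
  → nearest: B (8.9182 km)
Q at 55.3716°N, 36.5967°E:
  A: 12.8419 km
  B: 45.6423 km
  C: 24.3093 km
  D: 50.9647 km
  E: 37.1269 km
  → nearest: A (12.8419 km)
R at 55.5372°N, 36.2262°E:
  A: 34.8622 km
  B: 66.0039 km
  C: 40.2360 km
  D: 60.4193 km
  E: 7.3396 km
  → nearest: E (7.3396 km)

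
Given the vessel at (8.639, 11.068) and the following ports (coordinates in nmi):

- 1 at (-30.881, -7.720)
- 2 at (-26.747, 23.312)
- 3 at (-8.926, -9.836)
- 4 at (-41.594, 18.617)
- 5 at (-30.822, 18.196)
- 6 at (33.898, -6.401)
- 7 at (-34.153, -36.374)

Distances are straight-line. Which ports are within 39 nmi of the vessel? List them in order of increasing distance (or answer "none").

3, 6, 2

Distances from (8.639, 11.068):
1: 43.759 nmi
2: 37.444 nmi
3: 27.304 nmi
4: 50.797 nmi
5: 40.100 nmi
6: 30.711 nmi
7: 63.890 nmi
Threshold 39 nmi: 3 (27.304 nmi), 6 (30.711 nmi), 2 (37.444 nmi) are within range.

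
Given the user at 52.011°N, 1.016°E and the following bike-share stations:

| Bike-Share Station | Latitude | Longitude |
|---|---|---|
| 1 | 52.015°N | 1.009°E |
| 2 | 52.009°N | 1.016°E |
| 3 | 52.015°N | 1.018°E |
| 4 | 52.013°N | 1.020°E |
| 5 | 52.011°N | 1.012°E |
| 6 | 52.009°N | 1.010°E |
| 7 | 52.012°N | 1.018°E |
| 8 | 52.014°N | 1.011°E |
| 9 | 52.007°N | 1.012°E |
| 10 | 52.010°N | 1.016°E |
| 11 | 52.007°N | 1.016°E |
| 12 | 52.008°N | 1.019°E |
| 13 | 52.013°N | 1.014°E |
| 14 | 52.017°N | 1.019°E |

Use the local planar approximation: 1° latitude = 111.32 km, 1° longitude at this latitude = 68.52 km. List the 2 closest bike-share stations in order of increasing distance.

Distances from 52.011°N, 1.016°E:
1: 0.654 km
2: 0.223 km
3: 0.466 km
4: 0.353 km
5: 0.274 km
6: 0.468 km
7: 0.177 km
8: 0.478 km
9: 0.523 km
10: 0.111 km
11: 0.445 km
12: 0.392 km
13: 0.261 km
14: 0.699 km
Sorted: 10 (0.111 km) < 7 (0.177 km) < 2 (0.223 km) < 13 (0.261 km) < …

10, 7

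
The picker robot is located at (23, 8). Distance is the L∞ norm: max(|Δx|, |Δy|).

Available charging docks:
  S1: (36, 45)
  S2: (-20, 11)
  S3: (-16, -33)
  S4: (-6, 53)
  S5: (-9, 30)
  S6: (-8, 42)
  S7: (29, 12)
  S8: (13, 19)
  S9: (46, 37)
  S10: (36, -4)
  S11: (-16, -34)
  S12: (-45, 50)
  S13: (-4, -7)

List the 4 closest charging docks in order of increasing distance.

Distances from (23, 8):
S1: 37
S2: 43
S3: 41
S4: 45
S5: 32
S6: 34
S7: 6
S8: 11
S9: 29
S10: 13
S11: 42
S12: 68
S13: 27
Sorted: S7 (6) < S8 (11) < S10 (13) < S13 (27) < S9 (29) < S5 (32) < …

S7, S8, S10, S13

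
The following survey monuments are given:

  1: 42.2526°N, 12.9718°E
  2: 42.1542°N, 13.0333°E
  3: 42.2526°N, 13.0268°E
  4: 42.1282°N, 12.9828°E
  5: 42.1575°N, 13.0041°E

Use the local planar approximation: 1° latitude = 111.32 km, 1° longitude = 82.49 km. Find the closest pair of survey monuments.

Pairwise distances:
1–2: 12.0716 km
1–3: 4.5369 km
1–4: 13.8779 km
1–5: 10.9167 km
2–3: 10.9670 km
2–4: 5.0725 km
2–5: 2.4366 km
3–4: 14.3160 km
3–5: 10.7509 km
4–5: 3.7048 km
Closest pair: 2–5 at 2.4366 km.

2 and 5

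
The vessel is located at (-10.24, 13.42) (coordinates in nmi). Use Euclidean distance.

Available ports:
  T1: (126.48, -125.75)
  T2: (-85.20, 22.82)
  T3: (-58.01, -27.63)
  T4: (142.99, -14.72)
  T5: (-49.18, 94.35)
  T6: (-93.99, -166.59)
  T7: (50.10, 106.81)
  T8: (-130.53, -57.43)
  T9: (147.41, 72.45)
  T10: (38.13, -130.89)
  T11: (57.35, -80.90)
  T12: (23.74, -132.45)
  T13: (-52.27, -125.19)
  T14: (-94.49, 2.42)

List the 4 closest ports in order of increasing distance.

T3, T2, T14, T5

Distances from (-10.24, 13.42):
T1: 195.09 nmi
T2: 75.55 nmi
T3: 62.98 nmi
T4: 155.79 nmi
T5: 89.81 nmi
T6: 198.54 nmi
T7: 111.19 nmi
T8: 139.60 nmi
T9: 168.34 nmi
T10: 152.20 nmi
T11: 116.04 nmi
T12: 149.78 nmi
T13: 144.84 nmi
T14: 84.97 nmi
Sorted: T3 (62.98 nmi) < T2 (75.55 nmi) < T14 (84.97 nmi) < T5 (89.81 nmi) < T7 (111.19 nmi) < T11 (116.04 nmi) < …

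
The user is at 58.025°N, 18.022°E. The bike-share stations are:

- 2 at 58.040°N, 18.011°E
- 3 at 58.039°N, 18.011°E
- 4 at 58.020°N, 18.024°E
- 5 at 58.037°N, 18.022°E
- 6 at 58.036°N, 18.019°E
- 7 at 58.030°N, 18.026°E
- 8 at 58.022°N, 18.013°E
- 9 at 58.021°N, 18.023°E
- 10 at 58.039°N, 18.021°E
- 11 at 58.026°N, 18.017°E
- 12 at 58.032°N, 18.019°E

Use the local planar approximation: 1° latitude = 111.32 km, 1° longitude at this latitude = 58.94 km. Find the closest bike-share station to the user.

Distances from 58.025°N, 18.022°E:
2: √((0.015·111.32)² + (-0.011·58.94)²) = √(2.78823 + 0.42034) = 1.791 km
3: √((0.014·111.32)² + (-0.011·58.94)²) = √(2.42886 + 0.42034) = 1.688 km
4: √((-0.005·111.32)² + (0.002·58.94)²) = √(0.30980 + 0.01390) = 0.569 km
5: √((0.012·111.32)² + (0.000·58.94)²) = √(1.78447 + 0.00000) = 1.336 km
6: √((0.011·111.32)² + (-0.003·58.94)²) = √(1.49945 + 0.03127) = 1.237 km
7: √((0.005·111.32)² + (0.004·58.94)²) = √(0.30980 + 0.05558) = 0.604 km
8: √((-0.003·111.32)² + (-0.009·58.94)²) = √(0.11153 + 0.28139) = 0.627 km
9: √((-0.004·111.32)² + (0.001·58.94)²) = √(0.19827 + 0.00347) = 0.449 km
10: √((0.014·111.32)² + (-0.001·58.94)²) = √(2.42886 + 0.00347) = 1.560 km
11: √((0.001·111.32)² + (-0.005·58.94)²) = √(0.01239 + 0.08685) = 0.315 km
12: √((0.007·111.32)² + (-0.003·58.94)²) = √(0.60721 + 0.03127) = 0.799 km
Minimum: 11 at 0.315 km.

11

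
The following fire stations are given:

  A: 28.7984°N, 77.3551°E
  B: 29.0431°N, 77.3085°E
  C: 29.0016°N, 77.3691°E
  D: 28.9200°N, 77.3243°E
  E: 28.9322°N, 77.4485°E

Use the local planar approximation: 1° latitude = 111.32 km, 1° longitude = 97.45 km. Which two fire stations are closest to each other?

Pairwise distances:
A–B: √((0.2447·111.32)² + (-0.0466·97.45)²) = √(742.017818 + 20.622225) = 27.6159 km
A–C: √((0.2032·111.32)² + (0.0140·97.45)²) = √(511.674534 + 1.861314) = 22.6613 km
A–D: √((0.1216·111.32)² + (-0.0308·97.45)²) = √(183.237157 + 9.008762) = 13.8653 km
A–E: √((0.1338·111.32)² + (0.0934·97.45)²) = √(221.849586 + 82.843309) = 17.4555 km
B–C: √((-0.0415·111.32)² + (0.0606·97.45)²) = √(21.342367 + 34.874576) = 7.4978 km
B–D: √((-0.1231·111.32)² + (0.0158·97.45)²) = √(187.785693 + 2.370707) = 13.7897 km
B–E: √((-0.1109·111.32)² + (0.1400·97.45)²) = √(152.408605 + 186.131449) = 18.3995 km
C–D: √((-0.0816·111.32)² + (-0.0448·97.45)²) = √(82.513824 + 19.059860) = 10.0784 km
C–E: √((-0.0694·111.32)² + (0.0794·97.45)²) = √(59.685019 + 59.869371) = 10.9341 km
D–E: √((0.0122·111.32)² + (0.1242·97.45)²) = √(1.844446 + 146.489629) = 12.1792 km
Closest pair: B–C at 7.4978 km.

B and C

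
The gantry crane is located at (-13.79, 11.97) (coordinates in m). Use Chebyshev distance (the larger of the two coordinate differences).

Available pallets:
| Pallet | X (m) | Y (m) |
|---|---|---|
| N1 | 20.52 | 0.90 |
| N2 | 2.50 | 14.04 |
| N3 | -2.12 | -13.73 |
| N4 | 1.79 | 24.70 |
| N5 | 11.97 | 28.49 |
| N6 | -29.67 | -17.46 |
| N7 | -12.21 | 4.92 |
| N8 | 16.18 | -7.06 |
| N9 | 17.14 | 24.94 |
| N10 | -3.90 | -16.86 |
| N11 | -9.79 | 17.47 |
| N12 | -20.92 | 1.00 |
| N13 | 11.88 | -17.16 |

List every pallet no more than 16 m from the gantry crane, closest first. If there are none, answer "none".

Distances from (-13.79, 11.97):
N1: 34.31 m
N2: 16.29 m
N3: 25.70 m
N4: 15.58 m
N5: 25.76 m
N6: 29.43 m
N7: 7.05 m
N8: 29.97 m
N9: 30.93 m
N10: 28.83 m
N11: 5.50 m
N12: 10.97 m
N13: 29.13 m
Threshold 16 m: N11 (5.50 m), N7 (7.05 m), N12 (10.97 m), N4 (15.58 m) are within range.

N11, N7, N12, N4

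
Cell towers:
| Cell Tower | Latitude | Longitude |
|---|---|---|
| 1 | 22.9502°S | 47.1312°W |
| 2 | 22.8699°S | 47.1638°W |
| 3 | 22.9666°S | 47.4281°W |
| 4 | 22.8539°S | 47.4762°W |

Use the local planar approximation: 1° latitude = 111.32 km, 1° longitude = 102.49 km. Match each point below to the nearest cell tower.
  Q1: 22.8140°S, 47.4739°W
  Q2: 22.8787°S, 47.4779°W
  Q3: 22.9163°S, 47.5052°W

Q1 at 22.8140°S, 47.4739°W:
  1: √((-0.1362·111.32)² + (0.3427·102.49)²) = √(229.879694 + 1233.647819) = 38.2561 km
  2: √((-0.0559·111.32)² + (0.3101·102.49)²) = √(38.723090 + 1010.104995) = 32.3856 km
  3: √((-0.1526·111.32)² + (0.0458·102.49)²) = √(288.572846 + 22.034030) = 17.6240 km
  4: √((-0.0399·111.32)² + (-0.0023·102.49)²) = √(19.728415 + 0.055567) = 4.4479 km
  → nearest: 4 (4.4479 km)
Q2 at 22.8787°S, 47.4779°W:
  1: √((-0.0715·111.32)² + (0.3467·102.49)²) = √(63.351730 + 1262.614201) = 36.4138 km
  2: √((0.0088·111.32)² + (0.3141·102.49)²) = √(0.959648 + 1036.331882) = 32.2070 km
  3: √((-0.0879·111.32)² + (0.0498·102.49)²) = √(95.746773 + 26.050836) = 11.0362 km
  4: √((0.0248·111.32)² + (0.0017·102.49)²) = √(7.621663 + 0.030357) = 2.7662 km
  → nearest: 4 (2.7662 km)
Q3 at 22.9163°S, 47.5052°W:
  1: √((-0.0339·111.32)² + (0.3740·102.49)²) = √(14.241174 + 1469.285493) = 38.5166 km
  2: √((0.0464·111.32)² + (0.3414·102.49)²) = √(26.679787 + 1224.306118) = 35.3693 km
  3: √((-0.0503·111.32)² + (0.0771·102.49)²) = √(31.353236 + 62.441272) = 9.6848 km
  4: √((0.0624·111.32)² + (0.0290·102.49)²) = √(48.252028 + 8.834032) = 7.5555 km
  → nearest: 4 (7.5555 km)

Q1→4; Q2→4; Q3→4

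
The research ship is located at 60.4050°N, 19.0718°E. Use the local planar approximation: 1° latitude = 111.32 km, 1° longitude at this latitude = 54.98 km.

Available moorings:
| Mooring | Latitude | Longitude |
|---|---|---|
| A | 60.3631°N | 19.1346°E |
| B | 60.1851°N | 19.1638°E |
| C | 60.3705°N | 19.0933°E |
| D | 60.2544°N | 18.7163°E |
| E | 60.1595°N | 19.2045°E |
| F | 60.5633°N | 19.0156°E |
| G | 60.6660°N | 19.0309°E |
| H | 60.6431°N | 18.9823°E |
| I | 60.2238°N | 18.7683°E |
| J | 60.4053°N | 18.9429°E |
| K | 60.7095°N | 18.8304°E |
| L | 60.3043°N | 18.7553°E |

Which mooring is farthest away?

K

Distances from 60.4050°N, 19.0718°E:
A: 5.8032 km
B: 24.9964 km
C: 4.0183 km
D: 25.7503 km
E: 28.2862 km
F: 17.8908 km
G: 29.1414 km
H: 26.9582 km
I: 26.1785 km
J: 7.0870 km
K: 36.4027 km
L: 20.6994 km
Maximum: K at 36.4027 km.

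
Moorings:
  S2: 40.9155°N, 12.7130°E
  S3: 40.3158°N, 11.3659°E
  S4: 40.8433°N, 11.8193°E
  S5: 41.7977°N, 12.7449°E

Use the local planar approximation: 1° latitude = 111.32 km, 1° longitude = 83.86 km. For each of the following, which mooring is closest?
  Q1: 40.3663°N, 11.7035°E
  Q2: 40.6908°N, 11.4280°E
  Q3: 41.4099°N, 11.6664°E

Q1→S3; Q2→S4; Q3→S4

Q1 at 40.3663°N, 11.7035°E:
  S2: √((0.5492·111.32)² + (1.0095·83.86)²) = √(3737.725922 + 7166.751775) = 104.4245 km
  S3: √((-0.0505·111.32)² + (-0.3376·83.86)²) = √(31.603061 + 801.520422) = 28.8639 km
  S4: √((0.4770·111.32)² + (0.1158·83.86)²) = √(2819.571768 + 94.303288) = 53.9803 km
  S5: √((1.4314·111.32)² + (1.0414·83.86)²) = √(25390.334421 + 7626.843990) = 181.7063 km
  → nearest: S3 (28.8639 km)
Q2 at 40.6908°N, 11.4280°E:
  S2: √((0.2247·111.32)² + (1.2850·83.86)²) = √(625.680385 + 11612.239152) = 110.6251 km
  S3: √((-0.3750·111.32)² + (-0.0621·83.86)²) = √(1742.645025 + 27.120202) = 42.0686 km
  S4: √((0.1525·111.32)² + (0.3913·83.86)²) = √(288.194762 + 1076.786029) = 36.9456 km
  S5: √((1.1069·111.32)² + (1.3169·83.86)²) = √(15183.195016 + 12195.940909) = 165.4664 km
  → nearest: S4 (36.9456 km)
Q3 at 41.4099°N, 11.6664°E:
  S2: √((-0.4944·111.32)² + (1.0466·83.86)²) = √(3029.028220 + 7703.200058) = 103.5965 km
  S3: √((-1.0941·111.32)² + (-0.3005·83.86)²) = √(14834.073666 + 635.036472) = 124.3749 km
  S4: √((-0.5666·111.32)² + (0.1529·83.86)²) = √(3978.318375 + 164.408659) = 64.3640 km
  S5: √((0.3878·111.32)² + (1.0785·83.86)²) = √(1863.639921 + 8179.938058) = 100.2177 km
  → nearest: S4 (64.3640 km)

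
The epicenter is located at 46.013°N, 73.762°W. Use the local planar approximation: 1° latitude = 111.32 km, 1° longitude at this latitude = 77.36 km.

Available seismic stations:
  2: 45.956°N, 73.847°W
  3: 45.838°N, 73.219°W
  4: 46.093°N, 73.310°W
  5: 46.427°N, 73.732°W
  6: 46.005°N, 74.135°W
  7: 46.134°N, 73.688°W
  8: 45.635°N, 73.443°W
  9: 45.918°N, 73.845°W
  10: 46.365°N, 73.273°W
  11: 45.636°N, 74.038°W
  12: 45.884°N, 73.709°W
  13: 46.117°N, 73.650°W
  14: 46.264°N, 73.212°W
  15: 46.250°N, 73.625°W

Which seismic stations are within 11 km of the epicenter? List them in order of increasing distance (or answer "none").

2

Distances from 46.013°N, 73.762°W:
2: √((-0.057·111.32)² + (-0.085·77.36)²) = √(40.26207 + 43.23852) = 9.138 km
3: √((-0.175·111.32)² + (0.543·77.36)²) = √(379.50936 + 1764.54436) = 46.304 km
4: √((0.080·111.32)² + (0.452·77.36)²) = √(79.30971 + 1222.67151) = 36.083 km
5: √((0.414·111.32)² + (0.030·77.36)²) = √(2123.96364 + 5.38611) = 46.145 km
6: √((-0.008·111.32)² + (-0.373·77.36)²) = √(0.79310 + 832.62718) = 28.869 km
7: √((0.121·111.32)² + (0.074·77.36)²) = √(181.43336 + 32.77150) = 14.636 km
8: √((-0.378·111.32)² + (0.319·77.36)²) = √(1770.63887 + 608.99579) = 48.781 km
9: √((-0.095·111.32)² + (-0.083·77.36)²) = √(111.83909 + 41.22770) = 12.372 km
10: √((0.352·111.32)² + (0.489·77.36)²) = √(1535.43601 + 1431.03627) = 54.465 km
11: √((-0.377·111.32)² + (-0.276·77.36)²) = √(1761.28281 + 455.88057) = 47.087 km
12: √((-0.129·111.32)² + (0.053·77.36)²) = √(206.21764 + 16.81066) = 14.934 km
13: √((0.104·111.32)² + (0.112·77.36)²) = √(134.03341 + 75.07044) = 14.460 km
14: √((0.251·111.32)² + (0.550·77.36)²) = √(780.71736 + 1810.33230) = 50.902 km
15: √((0.237·111.32)² + (0.137·77.36)²) = √(696.05425 + 112.32439) = 28.432 km
Threshold 11 km: 2 (9.138 km) is within range.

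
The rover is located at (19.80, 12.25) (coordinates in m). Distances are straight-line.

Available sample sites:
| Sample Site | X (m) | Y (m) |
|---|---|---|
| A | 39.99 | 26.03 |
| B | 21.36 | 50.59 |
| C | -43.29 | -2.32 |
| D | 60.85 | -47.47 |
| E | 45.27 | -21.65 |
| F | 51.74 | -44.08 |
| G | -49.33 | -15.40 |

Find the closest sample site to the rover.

A

Distances from (19.80, 12.25):
A: √((20.19)² + (13.78)²) = √(407.6361 + 189.8884) = 24.44 m
B: √((1.56)² + (38.34)²) = √(2.4336 + 1469.9556) = 38.37 m
C: √((-63.09)² + (-14.57)²) = √(3980.3481 + 212.2849) = 64.75 m
D: √((41.05)² + (-59.72)²) = √(1685.1025 + 3566.4784) = 72.47 m
E: √((25.47)² + (-33.90)²) = √(648.7209 + 1149.2100) = 42.40 m
F: √((31.94)² + (-56.33)²) = √(1020.1636 + 3173.0689) = 64.76 m
G: √((-69.13)² + (-27.65)²) = √(4778.9569 + 764.5225) = 74.45 m
Minimum: A at 24.44 m.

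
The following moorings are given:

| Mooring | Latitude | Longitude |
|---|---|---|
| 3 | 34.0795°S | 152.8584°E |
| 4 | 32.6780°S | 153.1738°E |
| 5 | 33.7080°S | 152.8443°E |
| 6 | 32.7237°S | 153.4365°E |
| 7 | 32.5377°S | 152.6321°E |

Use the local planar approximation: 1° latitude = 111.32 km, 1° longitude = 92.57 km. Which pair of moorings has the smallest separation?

4 and 6

Pairwise distances:
3–4: 158.7234 km
3–5: 41.3760 km
3–6: 160.1343 km
3–7: 172.9069 km
4–5: 118.6473 km
4–6: 24.8446 km
4–7: 52.5211 km
5–6: 122.5207 km
5–7: 131.7504 km
6–7: 77.2884 km
Closest pair: 4–6 at 24.8446 km.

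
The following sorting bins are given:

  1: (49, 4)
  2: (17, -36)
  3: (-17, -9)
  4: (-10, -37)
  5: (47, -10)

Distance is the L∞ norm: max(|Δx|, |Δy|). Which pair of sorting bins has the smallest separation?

Pairwise distances:
1–2: 40
1–3: 66
1–4: 59
1–5: 14
2–3: 34
2–4: 27
2–5: 30
3–4: 28
3–5: 64
4–5: 57
Closest pair: 1–5 at 14.

1 and 5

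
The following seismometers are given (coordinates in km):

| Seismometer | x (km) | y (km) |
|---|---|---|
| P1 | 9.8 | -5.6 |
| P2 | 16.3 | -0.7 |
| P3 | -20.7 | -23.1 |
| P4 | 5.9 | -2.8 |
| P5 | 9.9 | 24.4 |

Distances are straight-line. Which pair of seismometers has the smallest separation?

Pairwise distances:
P1–P2: 8.1 km
P1–P3: 35.2 km
P1–P4: 4.8 km
P1–P5: 30.0 km
P2–P3: 43.3 km
P2–P4: 10.6 km
P2–P5: 25.9 km
P3–P4: 33.5 km
P3–P5: 56.5 km
P4–P5: 27.5 km
Closest pair: P1–P4 at 4.8 km.

P1 and P4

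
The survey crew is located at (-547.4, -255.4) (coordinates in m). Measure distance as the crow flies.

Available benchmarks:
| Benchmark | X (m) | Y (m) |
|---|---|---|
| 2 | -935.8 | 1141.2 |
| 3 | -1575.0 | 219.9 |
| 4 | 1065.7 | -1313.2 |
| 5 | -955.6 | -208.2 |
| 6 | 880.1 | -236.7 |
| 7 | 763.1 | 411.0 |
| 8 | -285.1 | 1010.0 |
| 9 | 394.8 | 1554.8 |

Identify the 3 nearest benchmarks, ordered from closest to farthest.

5, 3, 8

Distances from (-547.4, -255.4):
2: 1449.6 m
3: 1132.2 m
4: 1929.0 m
5: 410.9 m
6: 1427.6 m
7: 1470.2 m
8: 1292.3 m
9: 2040.7 m
Sorted: 5 (410.9 m) < 3 (1132.2 m) < 8 (1292.3 m) < 6 (1427.6 m) < 2 (1449.6 m) < …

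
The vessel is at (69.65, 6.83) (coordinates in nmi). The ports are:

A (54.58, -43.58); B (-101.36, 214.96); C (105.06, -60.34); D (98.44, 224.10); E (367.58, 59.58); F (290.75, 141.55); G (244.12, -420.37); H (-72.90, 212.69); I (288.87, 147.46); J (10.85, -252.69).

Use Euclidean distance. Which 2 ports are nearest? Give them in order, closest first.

Distances from (69.65, 6.83):
A: 52.61 nmi
B: 269.37 nmi
C: 75.93 nmi
D: 219.17 nmi
E: 302.56 nmi
F: 258.91 nmi
G: 461.45 nmi
H: 250.40 nmi
I: 260.45 nmi
J: 266.10 nmi
Sorted: A (52.61 nmi) < C (75.93 nmi) < D (219.17 nmi) < H (250.40 nmi) < …

A, C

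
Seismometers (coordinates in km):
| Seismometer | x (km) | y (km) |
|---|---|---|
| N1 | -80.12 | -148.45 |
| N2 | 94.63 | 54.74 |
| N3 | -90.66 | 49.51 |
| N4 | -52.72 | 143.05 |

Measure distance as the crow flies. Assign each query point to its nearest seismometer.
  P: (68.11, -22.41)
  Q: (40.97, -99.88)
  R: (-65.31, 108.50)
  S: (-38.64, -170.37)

P at (68.11, -22.41):
  N1: 194.57 km
  N2: 81.58 km
  N3: 174.30 km
  N4: 204.88 km
  → nearest: N2 (81.58 km)
Q at (40.97, -99.88):
  N1: 130.47 km
  N2: 163.67 km
  N3: 199.11 km
  N4: 260.37 km
  → nearest: N1 (130.47 km)
R at (-65.31, 108.50):
  N1: 257.38 km
  N2: 168.73 km
  N3: 64.21 km
  N4: 36.77 km
  → nearest: N4 (36.77 km)
S at (-38.64, -170.37):
  N1: 46.92 km
  N2: 261.60 km
  N3: 225.95 km
  N4: 313.74 km
  → nearest: N1 (46.92 km)

P→N2; Q→N1; R→N4; S→N1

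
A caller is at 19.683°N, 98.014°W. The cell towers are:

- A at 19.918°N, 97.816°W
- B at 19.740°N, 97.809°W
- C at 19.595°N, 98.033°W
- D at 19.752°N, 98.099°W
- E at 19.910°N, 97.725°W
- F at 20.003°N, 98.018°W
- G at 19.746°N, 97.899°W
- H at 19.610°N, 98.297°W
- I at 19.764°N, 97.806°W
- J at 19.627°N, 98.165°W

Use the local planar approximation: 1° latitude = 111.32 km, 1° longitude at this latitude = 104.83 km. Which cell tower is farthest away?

Distances from 19.683°N, 98.014°W:
A: 33.394 km
B: 22.407 km
C: 9.997 km
D: 11.764 km
E: 39.451 km
F: 35.625 km
G: 13.947 km
H: 30.760 km
I: 23.595 km
J: 17.013 km
Maximum: E at 39.451 km.

E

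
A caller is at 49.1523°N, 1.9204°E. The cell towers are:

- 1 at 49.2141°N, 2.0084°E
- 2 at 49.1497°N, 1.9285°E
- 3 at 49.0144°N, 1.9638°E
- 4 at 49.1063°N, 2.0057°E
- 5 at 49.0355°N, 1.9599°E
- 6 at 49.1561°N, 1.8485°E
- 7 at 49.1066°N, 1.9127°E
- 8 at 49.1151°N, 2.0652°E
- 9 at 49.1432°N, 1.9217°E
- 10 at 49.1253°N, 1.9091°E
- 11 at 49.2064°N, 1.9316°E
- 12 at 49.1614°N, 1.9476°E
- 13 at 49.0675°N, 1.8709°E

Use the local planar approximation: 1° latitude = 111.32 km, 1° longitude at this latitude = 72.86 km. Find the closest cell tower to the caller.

2

Distances from 49.1523°N, 1.9204°E:
1: √((0.0618·111.32)² + (0.0880·72.86)²) = √(47.328566 + 41.109640) = 9.4042 km
2: √((-0.0026·111.32)² + (0.0081·72.86)²) = √(0.083771 + 0.348296) = 0.6573 km
3: √((-0.1379·111.32)² + (0.0434·72.86)²) = √(235.654061 + 9.999028) = 15.6733 km
4: √((-0.0460·111.32)² + (0.0853·72.86)²) = √(26.221773 + 38.625703) = 8.0528 km
5: √((-0.1168·111.32)² + (0.0395·72.86)²) = √(169.056581 + 8.282711) = 13.3169 km
6: √((0.0038·111.32)² + (-0.0719·72.86)²) = √(0.178943 + 27.443286) = 5.2557 km
7: √((-0.0457·111.32)² + (-0.0077·72.86)²) = √(25.880865 + 0.314746) = 5.1182 km
8: √((-0.0372·111.32)² + (0.1448·72.86)²) = √(17.148742 + 111.305201) = 11.3338 km
9: √((-0.0091·111.32)² + (0.0013·72.86)²) = √(1.026193 + 0.008971) = 1.0174 km
10: √((-0.0270·111.32)² + (-0.0113·72.86)²) = √(9.033872 + 0.677853) = 3.1164 km
11: √((0.0541·111.32)² + (0.0112·72.86)²) = √(36.269446 + 0.665908) = 6.0774 km
12: √((0.0091·111.32)² + (0.0272·72.86)²) = √(1.026193 + 3.927500) = 2.2257 km
13: √((-0.0848·111.32)² + (-0.0495·72.86)²) = √(89.112392 + 13.007347) = 10.1054 km
Minimum: 2 at 0.6573 km.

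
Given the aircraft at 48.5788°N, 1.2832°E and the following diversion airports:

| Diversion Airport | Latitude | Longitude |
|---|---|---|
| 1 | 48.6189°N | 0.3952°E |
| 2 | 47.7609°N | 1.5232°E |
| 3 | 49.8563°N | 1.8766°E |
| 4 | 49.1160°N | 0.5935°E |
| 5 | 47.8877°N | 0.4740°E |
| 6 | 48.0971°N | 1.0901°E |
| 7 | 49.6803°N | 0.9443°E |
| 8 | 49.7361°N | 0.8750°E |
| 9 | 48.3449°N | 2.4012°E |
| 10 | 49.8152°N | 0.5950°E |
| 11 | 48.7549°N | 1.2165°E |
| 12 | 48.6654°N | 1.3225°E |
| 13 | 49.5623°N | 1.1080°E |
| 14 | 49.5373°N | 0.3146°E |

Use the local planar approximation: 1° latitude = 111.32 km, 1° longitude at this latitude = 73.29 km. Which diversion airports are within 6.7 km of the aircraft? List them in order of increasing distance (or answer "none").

none

Distances from 48.5788°N, 1.2832°E:
1: √((0.0401·111.32)² + (-0.8880·73.29)²) = √(19.926689 + 4235.604246) = 65.2344 km
2: √((-0.8179·111.32)² + (0.2400·73.29)²) = √(8289.852661 + 309.394028) = 92.7321 km
3: √((1.2775·111.32)² + (0.5934·73.29)²) = √(20224.053848 + 1891.404976) = 148.7127 km
4: √((0.5372·111.32)² + (-0.6897·73.29)²) = √(3576.172040 + 2555.111728) = 78.3025 km
5: √((-0.6911·111.32)² + (-0.8092·73.29)²) = √(5918.725263 + 3517.233424) = 97.1389 km
6: √((-0.4817·111.32)² + (-0.1931·73.29)²) = √(2875.409399 + 200.287567) = 55.4590 km
7: √((1.1015·111.32)² + (-0.3389·73.29)²) = √(15035.414256 + 616.925300) = 125.1093 km
8: √((1.1573·111.32)² + (-0.4082·73.29)²) = √(16597.332772 + 895.025573) = 132.2587 km
9: √((-0.2339·111.32)² + (1.1180·73.29)²) = √(677.964321 + 6713.871897) = 85.9758 km
10: √((1.2364·111.32)² + (-0.6882·73.29)²) = √(18943.681709 + 2544.009800) = 146.5868 km
11: √((0.1761·111.32)² + (-0.0667·73.29)²) = √(384.295330 + 23.896875) = 20.2038 km
12: √((0.0866·111.32)² + (0.0393·73.29)²) = √(92.935615 + 8.296111) = 10.0614 km
13: √((0.9835·111.32)² + (-0.1752·73.29)²) = √(11986.575462 + 164.876078) = 110.2336 km
14: √((0.9585·111.32)² + (-0.9686·73.29)²) = √(11384.936948 + 5039.394676) = 128.1574 km
Threshold 6.7 km: none within range.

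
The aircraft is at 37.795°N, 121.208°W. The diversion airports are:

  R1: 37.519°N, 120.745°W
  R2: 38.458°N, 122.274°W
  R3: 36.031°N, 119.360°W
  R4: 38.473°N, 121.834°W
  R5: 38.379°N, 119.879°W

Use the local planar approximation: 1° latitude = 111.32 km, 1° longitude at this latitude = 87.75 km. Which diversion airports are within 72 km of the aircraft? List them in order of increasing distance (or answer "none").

R1

Distances from 37.795°N, 121.208°W:
R1: √((-0.276·111.32)² + (0.463·87.75)²) = √(943.98384 + 1650.65470) = 50.938 km
R2: √((0.663·111.32)² + (-1.066·87.75)²) = √(5447.20164 + 8750.01222) = 119.152 km
R3: √((-1.764·111.32)² + (1.848·87.75)²) = √(38560.57994 + 26296.51424) = 254.671 km
R4: √((0.678·111.32)² + (-0.626·87.75)²) = √(5696.46959 + 3017.46969) = 93.348 km
R5: √((0.584·111.32)² + (1.329·87.75)²) = √(4226.41452 + 13600.16609) = 133.516 km
Threshold 72 km: R1 (50.938 km) is within range.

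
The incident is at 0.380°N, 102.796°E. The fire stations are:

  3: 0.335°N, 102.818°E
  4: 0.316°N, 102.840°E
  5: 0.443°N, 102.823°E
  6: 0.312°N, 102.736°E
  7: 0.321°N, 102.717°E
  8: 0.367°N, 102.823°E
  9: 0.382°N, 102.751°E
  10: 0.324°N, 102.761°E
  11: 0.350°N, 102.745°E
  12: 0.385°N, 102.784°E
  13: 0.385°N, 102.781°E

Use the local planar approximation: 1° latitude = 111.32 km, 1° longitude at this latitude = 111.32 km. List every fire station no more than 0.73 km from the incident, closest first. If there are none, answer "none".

none

Distances from 0.380°N, 102.796°E:
3: 5.576 km
4: 8.646 km
5: 7.630 km
6: 10.095 km
7: 10.976 km
8: 3.336 km
9: 5.014 km
10: 7.351 km
11: 6.587 km
12: 1.447 km
13: 1.760 km
Threshold 0.73 km: none within range.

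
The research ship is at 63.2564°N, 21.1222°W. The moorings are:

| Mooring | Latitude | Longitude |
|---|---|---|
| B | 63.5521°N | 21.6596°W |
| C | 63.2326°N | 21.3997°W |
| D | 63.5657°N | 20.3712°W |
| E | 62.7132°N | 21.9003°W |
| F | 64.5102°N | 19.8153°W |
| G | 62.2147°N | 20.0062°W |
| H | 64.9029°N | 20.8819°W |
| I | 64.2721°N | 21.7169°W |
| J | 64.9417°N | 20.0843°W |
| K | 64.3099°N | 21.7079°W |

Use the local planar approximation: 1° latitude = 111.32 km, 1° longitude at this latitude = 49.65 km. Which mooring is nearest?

Distances from 63.2564°N, 21.1222°W:
B: 42.3730 km
C: 14.0303 km
D: 50.7528 km
E: 71.7564 km
F: 153.9189 km
G: 128.5200 km
H: 183.6763 km
I: 116.8595 km
J: 194.5562 km
K: 120.8272 km
Minimum: C at 14.0303 km.

C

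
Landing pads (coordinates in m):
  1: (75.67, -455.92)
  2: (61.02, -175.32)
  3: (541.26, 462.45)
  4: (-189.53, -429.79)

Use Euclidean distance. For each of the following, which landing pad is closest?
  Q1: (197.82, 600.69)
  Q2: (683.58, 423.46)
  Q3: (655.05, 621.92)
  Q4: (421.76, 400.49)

Q1→3; Q2→3; Q3→3; Q4→3

Q1 at (197.82, 600.69):
  1: 1063.65 m
  2: 787.98 m
  3: 370.22 m
  4: 1100.88 m
  → nearest: 3 (370.22 m)
Q2 at (683.58, 423.46):
  1: 1069.05 m
  2: 863.78 m
  3: 147.56 m
  4: 1220.80 m
  → nearest: 3 (147.56 m)
Q3 at (655.05, 621.92):
  1: 1223.69 m
  2: 994.21 m
  3: 195.91 m
  4: 1348.85 m
  → nearest: 3 (195.91 m)
Q4 at (421.76, 400.49):
  1: 923.70 m
  2: 679.48 m
  3: 134.61 m
  4: 1031.04 m
  → nearest: 3 (134.61 m)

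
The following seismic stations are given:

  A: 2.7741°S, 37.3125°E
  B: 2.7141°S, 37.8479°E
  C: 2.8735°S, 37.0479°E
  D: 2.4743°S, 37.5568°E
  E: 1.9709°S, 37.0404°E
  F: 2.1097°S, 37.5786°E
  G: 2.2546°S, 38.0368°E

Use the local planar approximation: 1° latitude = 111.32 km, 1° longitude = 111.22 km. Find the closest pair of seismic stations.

A and C

Pairwise distances:
A–B: 59.9206 km
A–C: 31.4403 km
A–D: 43.0357 km
A–E: 94.3949 km
A–F: 79.6626 km
A–G: 99.1654 km
B–C: 90.7281 km
B–D: 41.9620 km
B–E: 122.1090 km
B–F: 73.6474 km
B–G: 55.2981 km
C–D: 71.9608 km
C–E: 100.4809 km
C–F: 103.5053 km
C–G: 129.7823 km
D–E: 80.2432 km
D–F: 40.6596 km
D–G: 58.7211 km
E–F: 61.8206 km
E–G: 115.2318 km
F–G: 53.4529 km
Closest pair: A–C at 31.4403 km.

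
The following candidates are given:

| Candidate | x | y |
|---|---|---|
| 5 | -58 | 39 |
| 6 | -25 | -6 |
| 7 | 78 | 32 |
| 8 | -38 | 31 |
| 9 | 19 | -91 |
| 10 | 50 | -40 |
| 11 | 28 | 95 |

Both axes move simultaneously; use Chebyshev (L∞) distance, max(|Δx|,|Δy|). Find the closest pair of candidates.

Pairwise distances:
5–6: 45
5–7: 136
5–8: 20
5–9: 130
5–10: 108
5–11: 86
6–7: 103
6–8: 37
6–9: 85
6–10: 75
6–11: 101
7–8: 116
7–9: 123
7–10: 72
7–11: 63
8–9: 122
8–10: 88
8–11: 66
9–10: 51
9–11: 186
10–11: 135
Closest pair: 5–8 at 20.

5 and 8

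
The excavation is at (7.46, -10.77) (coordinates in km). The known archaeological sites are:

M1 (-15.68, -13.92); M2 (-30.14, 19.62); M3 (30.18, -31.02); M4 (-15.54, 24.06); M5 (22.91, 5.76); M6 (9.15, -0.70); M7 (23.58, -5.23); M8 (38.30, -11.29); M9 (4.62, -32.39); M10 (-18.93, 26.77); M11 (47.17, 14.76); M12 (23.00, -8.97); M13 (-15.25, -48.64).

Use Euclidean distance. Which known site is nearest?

Distances from (7.46, -10.77):
M1: 23.35 km
M2: 48.35 km
M3: 30.43 km
M4: 41.74 km
M5: 22.63 km
M6: 10.21 km
M7: 17.05 km
M8: 30.84 km
M9: 21.81 km
M10: 45.89 km
M11: 47.21 km
M12: 15.64 km
M13: 44.16 km
Minimum: M6 at 10.21 km.

M6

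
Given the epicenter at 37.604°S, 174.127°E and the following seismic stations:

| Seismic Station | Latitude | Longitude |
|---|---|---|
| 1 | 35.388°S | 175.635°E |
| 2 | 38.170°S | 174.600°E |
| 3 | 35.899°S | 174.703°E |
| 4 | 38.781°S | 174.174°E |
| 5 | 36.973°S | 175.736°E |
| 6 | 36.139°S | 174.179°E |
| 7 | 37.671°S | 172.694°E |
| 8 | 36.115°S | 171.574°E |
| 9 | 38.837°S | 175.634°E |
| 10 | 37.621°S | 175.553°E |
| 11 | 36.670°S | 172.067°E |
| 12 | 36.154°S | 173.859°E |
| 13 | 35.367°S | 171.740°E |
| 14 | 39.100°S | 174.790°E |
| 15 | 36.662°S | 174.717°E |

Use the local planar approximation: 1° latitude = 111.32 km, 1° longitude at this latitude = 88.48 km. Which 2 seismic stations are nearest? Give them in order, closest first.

Distances from 37.604°S, 174.127°E:
1: 280.458 km
2: 75.640 km
3: 196.524 km
4: 131.090 km
5: 158.750 km
6: 163.149 km
7: 127.011 km
8: 280.180 km
9: 191.361 km
10: 126.187 km
11: 209.839 km
12: 163.146 km
13: 326.525 km
14: 176.565 km
15: 117.139 km
Sorted: 2 (75.640 km) < 15 (117.139 km) < 10 (126.187 km) < 7 (127.011 km) < …

2, 15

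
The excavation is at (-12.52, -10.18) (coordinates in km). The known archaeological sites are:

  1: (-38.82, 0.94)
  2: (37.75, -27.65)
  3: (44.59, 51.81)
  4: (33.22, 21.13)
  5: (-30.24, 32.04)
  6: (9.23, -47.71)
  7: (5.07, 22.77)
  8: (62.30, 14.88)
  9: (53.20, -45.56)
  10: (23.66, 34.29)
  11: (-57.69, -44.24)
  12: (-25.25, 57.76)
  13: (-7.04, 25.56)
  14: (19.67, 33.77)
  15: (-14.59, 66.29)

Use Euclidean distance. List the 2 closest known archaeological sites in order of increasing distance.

Distances from (-12.52, -10.18):
1: √((-26.30)² + (11.12)²) = √(691.6900 + 123.6544) = 28.55 km
2: √((50.27)² + (-17.47)²) = √(2527.0729 + 305.2009) = 53.22 km
3: √((57.11)² + (61.99)²) = √(3261.5521 + 3842.7601) = 84.29 km
4: √((45.74)² + (31.31)²) = √(2092.1476 + 980.3161) = 55.43 km
5: √((-17.72)² + (42.22)²) = √(313.9984 + 1782.5284) = 45.79 km
6: √((21.75)² + (-37.53)²) = √(473.0625 + 1408.5009) = 43.38 km
7: √((17.59)² + (32.95)²) = √(309.4081 + 1085.7025) = 37.35 km
8: √((74.82)² + (25.06)²) = √(5598.0324 + 628.0036) = 78.91 km
9: √((65.72)² + (-35.38)²) = √(4319.1184 + 1251.7444) = 74.64 km
10: √((36.18)² + (44.47)²) = √(1308.9924 + 1977.5809) = 57.33 km
11: √((-45.17)² + (-34.06)²) = √(2040.3289 + 1160.0836) = 56.57 km
12: √((-12.73)² + (67.94)²) = √(162.0529 + 4615.8436) = 69.12 km
13: √((5.48)² + (35.74)²) = √(30.0304 + 1277.3476) = 36.16 km
14: √((32.19)² + (43.95)²) = √(1036.1961 + 1931.6025) = 54.48 km
15: √((-2.07)² + (76.47)²) = √(4.2849 + 5847.6609) = 76.50 km
Sorted: 1 (28.55 km) < 13 (36.16 km) < 7 (37.35 km) < 6 (43.38 km) < …

1, 13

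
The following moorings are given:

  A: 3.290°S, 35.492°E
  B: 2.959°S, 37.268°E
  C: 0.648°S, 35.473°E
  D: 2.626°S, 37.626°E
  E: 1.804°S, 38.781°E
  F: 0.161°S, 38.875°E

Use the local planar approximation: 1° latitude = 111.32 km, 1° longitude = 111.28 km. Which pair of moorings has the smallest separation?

Pairwise distances:
A–B: √((0.331·111.32)² + (1.776·111.28)²) = √(1357.69551 + 39058.91336) = 201.039 km
A–C: √((2.642·111.32)² + (-0.019·111.28)²) = √(86499.18626 + 4.47035) = 294.115 km
A–D: √((0.664·111.32)² + (2.134·111.28)²) = √(5463.64602 + 56392.72281) = 248.709 km
A–E: √((1.486·111.32)² + (3.289·111.28)²) = √(27364.27928 + 133955.94144) = 401.647 km
A–F: √((3.129·111.32)² + (3.383·111.28)²) = √(121327.01746 + 141722.31230) = 512.883 km
B–C: √((2.311·111.32)² + (-1.795·111.28)²) = √(66182.97515 + 39899.10371) = 325.702 km
B–D: √((0.333·111.32)² + (0.358·111.28)²) = √(1374.15228 + 1587.08537) = 54.417 km
B–E: √((1.155·111.32)² + (1.513·111.28)²) = √(16531.42777 + 28347.32546) = 211.846 km
B–F: √((2.798·111.32)² + (1.607·111.28)²) = √(97015.65399 + 31979.08162) = 359.158 km
C–D: √((-1.978·111.32)² + (2.153·111.28)²) = √(48484.05887 + 57401.37473) = 325.400 km
C–E: √((-1.156·111.32)² + (3.308·111.28)²) = √(16560.06601 + 135508.09369) = 389.959 km
C–F: √((0.487·111.32)² + (3.402·111.28)²) = √(2939.03202 + 143318.69748) = 382.437 km
D–E: √((0.822·111.32)² + (1.155·111.28)²) = √(8373.17235 + 16519.54961) = 157.774 km
D–F: √((2.465·111.32)² + (1.249·111.28)²) = √(75297.44545 + 19317.86429) = 307.596 km
E–F: √((1.643·111.32)² + (0.094·111.28)²) = √(33451.95641 + 109.41829) = 183.198 km
Closest pair: B–D at 54.417 km.

B and D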